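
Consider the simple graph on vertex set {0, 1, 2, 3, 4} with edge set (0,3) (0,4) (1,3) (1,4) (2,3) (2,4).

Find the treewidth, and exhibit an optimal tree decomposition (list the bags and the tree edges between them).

Treewidth 2.
Bags: B1 = {2, 3, 4}  B2 = {1, 3, 4}  B3 = {0, 3, 4}
Tree: B1–B2, B2–B3

Every bag has size at most 3, so the width is 3 − 1 = 2 and tw(G) ≤ 2. For the lower bound, G contains the cycle 3–2–4–1–3, so G is not a forest; only forests have treewidth ≤ 1, hence tw(G) ≥ 2. Combining the bounds, tw(G) = 2.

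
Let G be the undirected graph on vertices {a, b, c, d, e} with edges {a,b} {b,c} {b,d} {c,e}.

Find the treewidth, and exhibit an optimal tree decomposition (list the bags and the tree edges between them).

Each bag holds 2 vertices, so the decomposition has width 1, which upper-bounds the treewidth. Since G has at least one edge (e.g. b–c), it is not an edgeless graph, so tw(G) ≥ 1. Therefore the treewidth is 1.

Treewidth 1.
Bags: B1 = {b, c}  B2 = {c, e}  B3 = {b, d}  B4 = {a, b}
Tree: B1–B2, B1–B3, B1–B4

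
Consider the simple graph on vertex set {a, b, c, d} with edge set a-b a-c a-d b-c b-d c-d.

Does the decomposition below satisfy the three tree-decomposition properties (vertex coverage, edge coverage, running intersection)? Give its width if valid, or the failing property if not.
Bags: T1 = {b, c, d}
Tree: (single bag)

No — vertex a appears in no bag.

A tree decomposition must satisfy three properties: every vertex lies in some bag; for every edge, both endpoints lie together in some bag; and for every vertex, the bags containing it form a connected subtree. Here vertex a appears in no bag, so the decomposition is invalid.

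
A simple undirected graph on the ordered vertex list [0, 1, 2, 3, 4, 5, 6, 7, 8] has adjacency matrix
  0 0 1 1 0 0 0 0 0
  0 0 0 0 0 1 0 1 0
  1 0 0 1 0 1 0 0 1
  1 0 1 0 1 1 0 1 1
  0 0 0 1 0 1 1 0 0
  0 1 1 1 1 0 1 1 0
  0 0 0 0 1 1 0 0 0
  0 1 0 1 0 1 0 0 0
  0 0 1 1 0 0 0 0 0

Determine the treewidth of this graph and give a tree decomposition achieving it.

Every bag has size at most 3, so the width is 3 − 1 = 2 and tw(G) ≤ 2. On the other hand G contains the 3-clique {1, 5, 7}. A clique must lie in a single bag of any decomposition, so no decomposition can have width below 2. Therefore the treewidth is 2.

Treewidth 2.
One such decomposition:
Bags: B1 = {0, 2, 3}  B2 = {2, 3, 5}  B3 = {3, 5, 7}  B4 = {3, 4, 5}  B5 = {2, 3, 8}  B6 = {1, 5, 7}  B7 = {4, 5, 6}
Tree: B1–B2, B2–B3, B2–B4, B1–B5, B3–B6, B4–B7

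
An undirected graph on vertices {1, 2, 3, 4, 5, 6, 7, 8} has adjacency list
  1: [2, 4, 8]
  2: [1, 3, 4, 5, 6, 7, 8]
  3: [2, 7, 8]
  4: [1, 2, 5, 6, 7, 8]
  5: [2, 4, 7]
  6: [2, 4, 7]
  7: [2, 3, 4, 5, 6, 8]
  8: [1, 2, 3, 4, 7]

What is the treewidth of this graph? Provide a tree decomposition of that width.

Treewidth 3.
One optimal decomposition is:
Bags: B1 = {2, 4, 7, 8}  B2 = {2, 3, 7, 8}  B3 = {1, 2, 4, 8}  B4 = {2, 4, 5, 7}  B5 = {2, 4, 6, 7}
Tree: B1–B2, B1–B3, B1–B4, B4–B5

The largest bag has 4 vertices, giving width 3; this decomposition certifies tw(G) ≤ 3. Conversely, {2, 3, 7, 8} is a clique of size 4, and the vertices of any clique must share a bag in every tree decomposition; so some bag has ≥ 4 vertices and tw(G) ≥ 3. Combining the bounds, tw(G) = 3.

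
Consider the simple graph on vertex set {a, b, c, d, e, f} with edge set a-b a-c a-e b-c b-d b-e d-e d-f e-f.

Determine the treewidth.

A width-2 tree decomposition is:
Bags: B1 = {a, b, e}  B2 = {a, b, c}  B3 = {b, d, e}  B4 = {d, e, f}
Tree: B1–B2, B1–B3, B3–B4
Every bag has size at most 3, so the width is 3 − 1 = 2 and tw(G) ≤ 2. Conversely, {d, e, f} is a clique of size 3, and the vertices of any clique must share a bag in every tree decomposition; so some bag has ≥ 3 vertices and tw(G) ≥ 2. Therefore the treewidth is 2.

2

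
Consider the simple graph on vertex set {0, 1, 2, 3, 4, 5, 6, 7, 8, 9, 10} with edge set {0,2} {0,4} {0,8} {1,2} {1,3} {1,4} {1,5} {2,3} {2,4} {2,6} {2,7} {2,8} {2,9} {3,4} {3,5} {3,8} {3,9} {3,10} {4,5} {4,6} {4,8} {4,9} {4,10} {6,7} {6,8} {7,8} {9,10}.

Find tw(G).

3

A width-3 tree decomposition is:
Bags: B1 = {1, 2, 3, 4}  B2 = {2, 3, 4, 8}  B3 = {2, 3, 4, 9}  B4 = {2, 4, 6, 8}  B5 = {2, 6, 7, 8}  B6 = {1, 3, 4, 5}  B7 = {3, 4, 9, 10}  B8 = {0, 2, 4, 8}
Tree: B1–B2, B2–B3, B2–B4, B4–B5, B1–B6, B3–B7, B4–B8
Every bag has size at most 4, so the width is 4 − 1 = 3 and tw(G) ≤ 3. On the other hand G contains the 4-clique {0, 2, 4, 8}. A clique must lie in a single bag of any decomposition, so no decomposition can have width below 3. Combining the bounds, tw(G) = 3.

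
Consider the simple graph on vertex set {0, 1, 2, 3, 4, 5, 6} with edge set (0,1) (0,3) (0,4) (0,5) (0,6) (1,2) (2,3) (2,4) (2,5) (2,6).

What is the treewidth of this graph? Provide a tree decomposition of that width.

Treewidth 2.
One optimal decomposition is:
Bags: B1 = {0, 2, 5}  B2 = {0, 2, 6}  B3 = {0, 2, 3}  B4 = {0, 1, 2}  B5 = {0, 2, 4}
Tree: B1–B2, B2–B3, B3–B4, B4–B5

The largest bag has 3 vertices, giving width 2; this decomposition certifies tw(G) ≤ 2. For the lower bound, G contains the cycle 2–5–0–6–2, so G is not a forest; only forests have treewidth ≤ 1, hence tw(G) ≥ 2. Therefore the treewidth is 2.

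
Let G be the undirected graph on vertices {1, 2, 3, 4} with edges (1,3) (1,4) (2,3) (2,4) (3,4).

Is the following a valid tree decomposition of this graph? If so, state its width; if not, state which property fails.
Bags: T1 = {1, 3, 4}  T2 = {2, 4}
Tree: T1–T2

A tree decomposition must satisfy three properties: every vertex lies in some bag; for every edge, both endpoints lie together in some bag; and for every vertex, the bags containing it form a connected subtree. Here edge (3,2) lies in no bag, so the decomposition is invalid.

No — edge (3,2) lies in no bag.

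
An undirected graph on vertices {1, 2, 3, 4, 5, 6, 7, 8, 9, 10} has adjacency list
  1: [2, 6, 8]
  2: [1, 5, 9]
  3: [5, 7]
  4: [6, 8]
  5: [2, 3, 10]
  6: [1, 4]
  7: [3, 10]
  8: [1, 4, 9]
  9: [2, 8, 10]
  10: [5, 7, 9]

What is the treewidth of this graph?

2

A width-2 tree decomposition is:
Bags: B1 = {4, 6, 8}  B2 = {1, 6, 8}  B3 = {1, 8, 9}  B4 = {1, 2, 9}  B5 = {2, 9, 10}  B6 = {2, 5, 10}  B7 = {5, 7, 10}  B8 = {3, 5, 7}
Tree: B1–B2, B2–B3, B3–B4, B4–B5, B5–B6, B6–B7, B7–B8
Each bag holds 3 vertices, so the decomposition has width 2, which upper-bounds the treewidth. Since 4–6–1–8–4 is a cycle in G, G is not acyclic. Forests are exactly the graphs of treewidth ≤ 1, so tw(G) ≥ 2. Combining the bounds, tw(G) = 2.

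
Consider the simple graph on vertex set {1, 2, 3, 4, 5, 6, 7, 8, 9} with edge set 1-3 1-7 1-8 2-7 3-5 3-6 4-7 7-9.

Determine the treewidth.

1

A width-1 tree decomposition is:
Bags: B1 = {1, 7}  B2 = {1, 8}  B3 = {1, 3}  B4 = {3, 6}  B5 = {2, 7}  B6 = {3, 5}  B7 = {7, 9}  B8 = {4, 7}
Tree: B1–B2, B2–B3, B3–B4, B1–B5, B3–B6, B5–B7, B5–B8
Each bag holds 2 vertices, so the decomposition has width 1, which upper-bounds the treewidth. Since G has at least one edge (e.g. 7–1), it is not an edgeless graph, so tw(G) ≥ 1. Combining the bounds, tw(G) = 1.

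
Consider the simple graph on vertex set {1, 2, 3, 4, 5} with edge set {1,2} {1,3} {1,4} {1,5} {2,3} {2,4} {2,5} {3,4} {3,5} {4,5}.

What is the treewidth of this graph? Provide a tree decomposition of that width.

With just one bag of size 5, the width is 5 − 1 = 4, so tw(G) ≤ 4. For the lower bound, the 5 vertices {1, 2, 3, 4, 5} are pairwise adjacent, and any tree decomposition puts a clique entirely inside one bag — forcing width ≥ 4. Hence tw(G) = 4 exactly.

Treewidth 4.
One optimal decomposition is:
Bags: B1 = {1, 2, 3, 4, 5}
Tree: (single bag)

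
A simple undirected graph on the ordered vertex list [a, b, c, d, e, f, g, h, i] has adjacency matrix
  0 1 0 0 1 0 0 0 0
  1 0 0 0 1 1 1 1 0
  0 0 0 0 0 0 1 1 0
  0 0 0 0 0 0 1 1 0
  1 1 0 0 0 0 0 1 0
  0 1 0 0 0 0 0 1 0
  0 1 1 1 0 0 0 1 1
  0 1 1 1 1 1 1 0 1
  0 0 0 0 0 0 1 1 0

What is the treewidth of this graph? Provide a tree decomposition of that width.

Every bag has size at most 3, so the width is 3 − 1 = 2 and tw(G) ≤ 2. Conversely, {d, g, h} is a clique of size 3, and the vertices of any clique must share a bag in every tree decomposition; so some bag has ≥ 3 vertices and tw(G) ≥ 2. Hence tw(G) = 2 exactly.

Treewidth 2.
One optimal decomposition is:
Bags: B1 = {b, g, h}  B2 = {b, f, h}  B3 = {c, g, h}  B4 = {b, e, h}  B5 = {a, b, e}  B6 = {g, h, i}  B7 = {d, g, h}
Tree: B1–B2, B1–B3, B1–B4, B4–B5, B1–B6, B3–B7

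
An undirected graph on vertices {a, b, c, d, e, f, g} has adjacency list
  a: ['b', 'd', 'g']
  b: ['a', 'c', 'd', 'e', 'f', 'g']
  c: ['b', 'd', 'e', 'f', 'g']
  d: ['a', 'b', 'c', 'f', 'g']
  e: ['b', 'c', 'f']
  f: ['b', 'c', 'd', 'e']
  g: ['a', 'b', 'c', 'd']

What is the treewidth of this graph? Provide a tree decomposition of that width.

Treewidth 3.
One optimal decomposition is:
Bags: B1 = {b, c, d, f}  B2 = {b, c, d, g}  B3 = {a, b, d, g}  B4 = {b, c, e, f}
Tree: B1–B2, B2–B3, B1–B4

The largest bag has 4 vertices, giving width 3; this decomposition certifies tw(G) ≤ 3. For the lower bound, the 4 vertices {b, c, d, g} are pairwise adjacent, and any tree decomposition puts a clique entirely inside one bag — forcing width ≥ 3. Hence tw(G) = 3 exactly.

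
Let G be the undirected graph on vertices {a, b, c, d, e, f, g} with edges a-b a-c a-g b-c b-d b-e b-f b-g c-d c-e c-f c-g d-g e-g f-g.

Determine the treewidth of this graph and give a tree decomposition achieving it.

Treewidth 3.
One such decomposition:
Bags: B1 = {b, c, e, g}  B2 = {a, b, c, g}  B3 = {b, c, f, g}  B4 = {b, c, d, g}
Tree: B1–B2, B1–B3, B2–B4

Each bag holds 4 vertices, so the decomposition has width 3, which upper-bounds the treewidth. On the other hand G contains the 4-clique {b, c, d, g}. A clique must lie in a single bag of any decomposition, so no decomposition can have width below 3. The upper and lower bounds meet at 3, so that is the treewidth.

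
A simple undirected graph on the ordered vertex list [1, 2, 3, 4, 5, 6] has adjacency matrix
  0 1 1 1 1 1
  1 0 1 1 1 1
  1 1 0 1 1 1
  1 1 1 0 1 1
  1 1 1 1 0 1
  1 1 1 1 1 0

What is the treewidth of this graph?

5

A width-5 tree decomposition is:
Bags: B1 = {1, 2, 3, 4, 5, 6}
Tree: (single bag)
A single bag containing all 6 vertices is trivially a valid decomposition of width 5. Conversely, {1, 2, 3, 4, 5, 6} is a clique of size 6, and the vertices of any clique must share a bag in every tree decomposition; so some bag has ≥ 6 vertices and tw(G) ≥ 5. Combining the bounds, tw(G) = 5.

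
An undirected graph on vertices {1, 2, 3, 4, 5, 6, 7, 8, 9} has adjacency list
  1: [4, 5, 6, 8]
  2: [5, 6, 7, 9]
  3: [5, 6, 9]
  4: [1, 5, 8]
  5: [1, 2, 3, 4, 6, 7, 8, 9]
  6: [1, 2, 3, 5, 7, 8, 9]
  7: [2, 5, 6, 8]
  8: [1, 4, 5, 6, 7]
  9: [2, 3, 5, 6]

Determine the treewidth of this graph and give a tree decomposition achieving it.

Treewidth 3.
Bags: B1 = {1, 5, 6, 8}  B2 = {5, 6, 7, 8}  B3 = {2, 5, 6, 7}  B4 = {2, 5, 6, 9}  B5 = {1, 4, 5, 8}  B6 = {3, 5, 6, 9}
Tree: B1–B2, B2–B3, B3–B4, B1–B5, B4–B6

Every bag has size at most 4, so the width is 4 − 1 = 3 and tw(G) ≤ 3. On the other hand G contains the 4-clique {1, 4, 5, 8}. A clique must lie in a single bag of any decomposition, so no decomposition can have width below 3. Combining the bounds, tw(G) = 3.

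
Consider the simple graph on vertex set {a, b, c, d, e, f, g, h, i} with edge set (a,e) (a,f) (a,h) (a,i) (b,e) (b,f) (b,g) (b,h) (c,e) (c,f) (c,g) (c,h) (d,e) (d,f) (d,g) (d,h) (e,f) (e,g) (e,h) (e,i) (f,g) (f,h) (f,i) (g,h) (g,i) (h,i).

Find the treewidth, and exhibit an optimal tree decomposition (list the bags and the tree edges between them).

Treewidth 4.
One such decomposition:
Bags: B1 = {a, e, f, h, i}  B2 = {e, f, g, h, i}  B3 = {d, e, f, g, h}  B4 = {b, e, f, g, h}  B5 = {c, e, f, g, h}
Tree: B1–B2, B2–B3, B2–B4, B4–B5

Each bag holds 5 vertices, so the decomposition has width 4, which upper-bounds the treewidth. On the other hand G contains the 5-clique {d, e, f, g, h}. A clique must lie in a single bag of any decomposition, so no decomposition can have width below 4. The upper and lower bounds meet at 4, so that is the treewidth.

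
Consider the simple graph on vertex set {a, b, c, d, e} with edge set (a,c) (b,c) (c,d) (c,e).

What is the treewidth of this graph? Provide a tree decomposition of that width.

Every bag has size at most 2, so the width is 2 − 1 = 1 and tw(G) ≤ 1. Since G has at least one edge (e.g. c–a), it is not an edgeless graph, so tw(G) ≥ 1. Therefore the treewidth is 1.

Treewidth 1.
Bags: B1 = {a, c}  B2 = {b, c}  B3 = {c, e}  B4 = {c, d}
Tree: B1–B2, B2–B3, B2–B4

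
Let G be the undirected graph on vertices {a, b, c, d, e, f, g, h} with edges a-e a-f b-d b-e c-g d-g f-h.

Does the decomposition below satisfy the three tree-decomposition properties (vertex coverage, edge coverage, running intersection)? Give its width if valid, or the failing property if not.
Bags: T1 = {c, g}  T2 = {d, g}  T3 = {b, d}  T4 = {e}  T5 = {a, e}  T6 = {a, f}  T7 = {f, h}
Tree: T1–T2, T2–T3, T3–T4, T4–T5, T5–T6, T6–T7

A tree decomposition must satisfy three properties: every vertex lies in some bag; for every edge, both endpoints lie together in some bag; and for every vertex, the bags containing it form a connected subtree. Here edge (b,e) lies in no bag, so the decomposition is invalid.

No — edge (b,e) lies in no bag.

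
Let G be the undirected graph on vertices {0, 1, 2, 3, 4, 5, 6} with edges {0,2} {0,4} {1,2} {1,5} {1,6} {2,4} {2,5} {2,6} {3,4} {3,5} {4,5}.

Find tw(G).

A width-2 tree decomposition is:
Bags: B1 = {3, 4, 5}  B2 = {2, 4, 5}  B3 = {0, 2, 4}  B4 = {1, 2, 5}  B5 = {1, 2, 6}
Tree: B1–B2, B2–B3, B2–B4, B4–B5
The largest bag has 3 vertices, giving width 2; this decomposition certifies tw(G) ≤ 2. On the other hand G contains the 3-clique {0, 2, 4}. A clique must lie in a single bag of any decomposition, so no decomposition can have width below 2. Hence tw(G) = 2 exactly.

2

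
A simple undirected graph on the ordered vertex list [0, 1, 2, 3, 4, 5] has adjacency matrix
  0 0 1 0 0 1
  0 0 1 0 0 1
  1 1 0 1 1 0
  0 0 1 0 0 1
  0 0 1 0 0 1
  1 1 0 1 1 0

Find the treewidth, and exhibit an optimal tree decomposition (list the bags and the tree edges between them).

Each bag holds 3 vertices, so the decomposition has width 2, which upper-bounds the treewidth. Since 2–0–5–1–2 is a cycle in G, G is not acyclic. Forests are exactly the graphs of treewidth ≤ 1, so tw(G) ≥ 2. Combining the bounds, tw(G) = 2.

Treewidth 2.
Bags: B1 = {0, 2, 5}  B2 = {1, 2, 5}  B3 = {2, 3, 5}  B4 = {2, 4, 5}
Tree: B1–B2, B2–B3, B3–B4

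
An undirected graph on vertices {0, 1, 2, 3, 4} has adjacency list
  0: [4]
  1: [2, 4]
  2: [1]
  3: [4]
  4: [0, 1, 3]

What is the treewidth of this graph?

1

A width-1 tree decomposition is:
Bags: B1 = {1, 4}  B2 = {1, 2}  B3 = {3, 4}  B4 = {0, 4}
Tree: B1–B2, B1–B3, B3–B4
Every bag has size at most 2, so the width is 2 − 1 = 1 and tw(G) ≤ 1. Since G has at least one edge (e.g. 4–1), it is not an edgeless graph, so tw(G) ≥ 1. Combining the bounds, tw(G) = 1.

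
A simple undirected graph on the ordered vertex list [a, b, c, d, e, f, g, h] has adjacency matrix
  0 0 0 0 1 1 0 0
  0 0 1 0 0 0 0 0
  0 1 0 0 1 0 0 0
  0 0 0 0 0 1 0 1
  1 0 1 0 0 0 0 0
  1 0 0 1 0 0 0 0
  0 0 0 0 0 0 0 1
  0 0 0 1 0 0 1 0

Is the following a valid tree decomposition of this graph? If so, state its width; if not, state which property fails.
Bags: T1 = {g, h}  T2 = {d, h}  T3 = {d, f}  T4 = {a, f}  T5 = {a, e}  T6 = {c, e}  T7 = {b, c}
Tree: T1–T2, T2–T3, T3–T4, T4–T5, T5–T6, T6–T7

Yes; width 1.

Checking the three conditions: (i) the bags cover all of {a, b, c, d, e, f, g, h}; (ii) for each edge, some bag contains both endpoints; (iii) the bags containing any fixed vertex form a subtree. All hold, so the decomposition is valid with width 2 − 1 = 1.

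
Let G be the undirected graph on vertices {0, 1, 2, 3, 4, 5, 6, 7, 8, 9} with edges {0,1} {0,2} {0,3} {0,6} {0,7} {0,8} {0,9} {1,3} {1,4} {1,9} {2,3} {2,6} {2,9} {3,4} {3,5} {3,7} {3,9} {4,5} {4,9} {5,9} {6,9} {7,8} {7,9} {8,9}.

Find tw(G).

3

A width-3 tree decomposition is:
Bags: B1 = {0, 1, 3, 9}  B2 = {0, 2, 3, 9}  B3 = {1, 3, 4, 9}  B4 = {0, 3, 7, 9}  B5 = {3, 4, 5, 9}  B6 = {0, 7, 8, 9}  B7 = {0, 2, 6, 9}
Tree: B1–B2, B1–B3, B2–B4, B3–B5, B4–B6, B2–B7
Every bag has size at most 4, so the width is 4 − 1 = 3 and tw(G) ≤ 3. For the lower bound, the 4 vertices {0, 7, 8, 9} are pairwise adjacent, and any tree decomposition puts a clique entirely inside one bag — forcing width ≥ 3. Hence tw(G) = 3 exactly.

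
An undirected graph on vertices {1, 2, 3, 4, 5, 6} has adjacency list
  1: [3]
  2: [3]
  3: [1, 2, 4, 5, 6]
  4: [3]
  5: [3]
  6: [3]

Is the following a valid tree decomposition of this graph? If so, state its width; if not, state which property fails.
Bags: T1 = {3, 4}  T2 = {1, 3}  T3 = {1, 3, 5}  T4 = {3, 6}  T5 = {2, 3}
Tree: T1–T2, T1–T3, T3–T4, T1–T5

A tree decomposition must satisfy three properties: every vertex lies in some bag; for every edge, both endpoints lie together in some bag; and for every vertex, the bags containing it form a connected subtree. Here bags containing vertex 1 are not connected in the tree, so the decomposition is invalid.

No — bags containing vertex 1 are not connected in the tree.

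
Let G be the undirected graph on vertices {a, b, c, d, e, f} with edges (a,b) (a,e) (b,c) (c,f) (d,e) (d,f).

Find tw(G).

2

A width-2 tree decomposition is:
Bags: B1 = {a, b, c}  B2 = {a, c, e}  B3 = {c, d, e}  B4 = {c, d, f}
Tree: B1–B2, B2–B3, B3–B4
The largest bag has 3 vertices, giving width 2; this decomposition certifies tw(G) ≤ 2. The edges c–b–a–e–d–f–c form a cycle, so G is not a tree and its treewidth is at least 2. Therefore the treewidth is 2.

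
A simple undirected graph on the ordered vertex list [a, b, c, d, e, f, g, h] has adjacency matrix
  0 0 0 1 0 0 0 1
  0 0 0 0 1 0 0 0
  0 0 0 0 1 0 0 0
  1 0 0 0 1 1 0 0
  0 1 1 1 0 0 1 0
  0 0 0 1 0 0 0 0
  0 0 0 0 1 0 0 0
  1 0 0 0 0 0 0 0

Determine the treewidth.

1

A width-1 tree decomposition is:
Bags: B1 = {e, g}  B2 = {b, e}  B3 = {d, e}  B4 = {d, f}  B5 = {a, d}  B6 = {c, e}  B7 = {a, h}
Tree: B1–B2, B2–B3, B3–B4, B3–B5, B3–B6, B5–B7
The largest bag has 2 vertices, giving width 1; this decomposition certifies tw(G) ≤ 1. Any graph with an edge has treewidth ≥ 1, and G has the edge g–e. Hence tw(G) = 1 exactly.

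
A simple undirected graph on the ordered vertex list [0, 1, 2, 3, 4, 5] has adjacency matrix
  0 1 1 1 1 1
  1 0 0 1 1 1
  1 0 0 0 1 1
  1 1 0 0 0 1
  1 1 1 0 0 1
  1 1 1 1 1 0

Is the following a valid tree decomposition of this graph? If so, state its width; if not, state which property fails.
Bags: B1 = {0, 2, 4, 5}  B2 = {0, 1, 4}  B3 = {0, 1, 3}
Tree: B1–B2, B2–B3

A tree decomposition must satisfy three properties: every vertex lies in some bag; for every edge, both endpoints lie together in some bag; and for every vertex, the bags containing it form a connected subtree. Here edge (5,1) lies in no bag, so the decomposition is invalid.

No — edge (5,1) lies in no bag.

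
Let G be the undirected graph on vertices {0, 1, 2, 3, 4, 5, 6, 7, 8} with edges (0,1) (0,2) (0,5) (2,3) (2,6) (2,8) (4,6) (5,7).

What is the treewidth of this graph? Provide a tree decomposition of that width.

Treewidth 1.
One such decomposition:
Bags: B1 = {2, 6}  B2 = {0, 2}  B3 = {2, 8}  B4 = {0, 5}  B5 = {5, 7}  B6 = {0, 1}  B7 = {4, 6}  B8 = {2, 3}
Tree: B1–B2, B1–B3, B2–B4, B4–B5, B4–B6, B1–B7, B3–B8

Every bag has size at most 2, so the width is 2 − 1 = 1 and tw(G) ≤ 1. Any graph with an edge has treewidth ≥ 1, and G has the edge 6–2. Therefore the treewidth is 1.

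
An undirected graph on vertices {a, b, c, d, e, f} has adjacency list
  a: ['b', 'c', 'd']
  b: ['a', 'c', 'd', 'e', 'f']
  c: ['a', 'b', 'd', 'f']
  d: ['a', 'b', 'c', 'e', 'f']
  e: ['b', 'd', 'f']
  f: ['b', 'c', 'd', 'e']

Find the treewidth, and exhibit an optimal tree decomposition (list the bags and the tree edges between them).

Each bag holds 4 vertices, so the decomposition has width 3, which upper-bounds the treewidth. On the other hand G contains the 4-clique {b, d, e, f}. A clique must lie in a single bag of any decomposition, so no decomposition can have width below 3. Hence tw(G) = 3 exactly.

Treewidth 3.
One optimal decomposition is:
Bags: B1 = {a, b, c, d}  B2 = {b, c, d, f}  B3 = {b, d, e, f}
Tree: B1–B2, B2–B3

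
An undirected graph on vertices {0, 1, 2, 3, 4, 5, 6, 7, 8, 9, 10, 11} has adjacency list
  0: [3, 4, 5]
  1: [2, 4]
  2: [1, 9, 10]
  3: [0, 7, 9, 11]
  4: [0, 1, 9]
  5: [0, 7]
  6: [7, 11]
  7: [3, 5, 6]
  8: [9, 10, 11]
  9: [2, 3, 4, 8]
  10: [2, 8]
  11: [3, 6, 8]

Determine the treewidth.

3

A width-3 tree decomposition is:
Bags: B1 = {5, 6, 7, 11}  B2 = {3, 5, 7, 11}  B3 = {0, 3, 5, 11}  B4 = {0, 3, 8, 11}  B5 = {0, 3, 8, 9}  B6 = {0, 4, 8, 9}  B7 = {4, 8, 9, 10}  B8 = {2, 4, 9, 10}  B9 = {1, 2, 4, 10}
Tree: B1–B2, B2–B3, B3–B4, B4–B5, B5–B6, B6–B7, B7–B8, B8–B9
The largest bag has 4 vertices, giving width 3; this decomposition certifies tw(G) ≤ 3. For the lower bound: the 4 vertex sets {5,6,7}, {11}, {3}, {0,4,8,9} are disjoint, each induces a connected subgraph, and every pair is joined by at least one edge of G. Contracting each set to a single vertex therefore yields K_{4} as a minor, and since treewidth is minor-monotone, tw(G) ≥ tw(K_{4}) = 3. The upper and lower bounds meet at 3, so that is the treewidth.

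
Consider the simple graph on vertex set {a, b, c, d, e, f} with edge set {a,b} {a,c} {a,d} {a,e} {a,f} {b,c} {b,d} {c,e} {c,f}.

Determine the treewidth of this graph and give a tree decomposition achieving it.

Treewidth 2.
Bags: B1 = {a, b, c}  B2 = {a, c, e}  B3 = {a, c, f}  B4 = {a, b, d}
Tree: B1–B2, B1–B3, B1–B4

Each bag holds 3 vertices, so the decomposition has width 2, which upper-bounds the treewidth. For the lower bound, the 3 vertices {a, b, d} are pairwise adjacent, and any tree decomposition puts a clique entirely inside one bag — forcing width ≥ 2. Therefore the treewidth is 2.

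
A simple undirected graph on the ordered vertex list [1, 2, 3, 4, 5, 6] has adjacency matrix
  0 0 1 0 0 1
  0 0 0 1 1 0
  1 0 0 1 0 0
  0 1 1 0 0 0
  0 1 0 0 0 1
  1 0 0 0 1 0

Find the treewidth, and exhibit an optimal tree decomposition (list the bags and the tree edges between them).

Every bag has size at most 3, so the width is 3 − 1 = 2 and tw(G) ≤ 2. The edges 6–5–2–4–3–1–6 form a cycle, so G is not a tree and its treewidth is at least 2. Therefore the treewidth is 2.

Treewidth 2.
One optimal decomposition is:
Bags: B1 = {2, 5, 6}  B2 = {2, 4, 6}  B3 = {3, 4, 6}  B4 = {1, 3, 6}
Tree: B1–B2, B2–B3, B3–B4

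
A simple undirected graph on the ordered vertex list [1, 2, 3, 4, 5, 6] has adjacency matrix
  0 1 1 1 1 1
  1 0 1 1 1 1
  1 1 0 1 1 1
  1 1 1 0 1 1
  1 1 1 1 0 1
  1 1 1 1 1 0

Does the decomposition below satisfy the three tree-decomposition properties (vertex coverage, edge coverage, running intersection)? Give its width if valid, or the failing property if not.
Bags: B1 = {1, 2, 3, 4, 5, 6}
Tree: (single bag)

Yes; width 5.

Vertex coverage: the bags together contain {1, 2, 3, 4, 5, 6}, the full vertex set. Edge coverage: each edge of G has both endpoints in at least one bag. Running intersection: for every vertex, the bags containing it form a connected subtree. All three properties hold, so this is a valid tree decomposition of width max|bag| − 1 = 5, and hence tw(G) ≤ 5.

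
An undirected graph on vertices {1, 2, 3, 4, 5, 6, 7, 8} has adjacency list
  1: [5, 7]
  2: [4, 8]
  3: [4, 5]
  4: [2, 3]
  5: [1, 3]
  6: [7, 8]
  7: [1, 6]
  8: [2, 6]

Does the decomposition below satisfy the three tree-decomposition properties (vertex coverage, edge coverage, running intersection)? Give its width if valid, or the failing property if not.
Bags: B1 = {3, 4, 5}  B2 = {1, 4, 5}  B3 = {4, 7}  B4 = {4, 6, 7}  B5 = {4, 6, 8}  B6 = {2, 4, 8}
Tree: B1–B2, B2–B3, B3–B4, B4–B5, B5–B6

A tree decomposition must satisfy three properties: every vertex lies in some bag; for every edge, both endpoints lie together in some bag; and for every vertex, the bags containing it form a connected subtree. Here edge (1,7) lies in no bag, so the decomposition is invalid.

No — edge (1,7) lies in no bag.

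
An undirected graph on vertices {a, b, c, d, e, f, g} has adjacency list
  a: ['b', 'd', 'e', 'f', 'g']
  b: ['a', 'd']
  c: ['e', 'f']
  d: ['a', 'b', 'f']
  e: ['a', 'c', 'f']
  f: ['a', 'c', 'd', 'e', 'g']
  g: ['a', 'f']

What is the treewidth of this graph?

A width-2 tree decomposition is:
Bags: B1 = {a, e, f}  B2 = {a, f, g}  B3 = {a, d, f}  B4 = {a, b, d}  B5 = {c, e, f}
Tree: B1–B2, B1–B3, B3–B4, B1–B5
The largest bag has 3 vertices, giving width 2; this decomposition certifies tw(G) ≤ 2. Conversely, {c, e, f} is a clique of size 3, and the vertices of any clique must share a bag in every tree decomposition; so some bag has ≥ 3 vertices and tw(G) ≥ 2. The upper and lower bounds meet at 2, so that is the treewidth.

2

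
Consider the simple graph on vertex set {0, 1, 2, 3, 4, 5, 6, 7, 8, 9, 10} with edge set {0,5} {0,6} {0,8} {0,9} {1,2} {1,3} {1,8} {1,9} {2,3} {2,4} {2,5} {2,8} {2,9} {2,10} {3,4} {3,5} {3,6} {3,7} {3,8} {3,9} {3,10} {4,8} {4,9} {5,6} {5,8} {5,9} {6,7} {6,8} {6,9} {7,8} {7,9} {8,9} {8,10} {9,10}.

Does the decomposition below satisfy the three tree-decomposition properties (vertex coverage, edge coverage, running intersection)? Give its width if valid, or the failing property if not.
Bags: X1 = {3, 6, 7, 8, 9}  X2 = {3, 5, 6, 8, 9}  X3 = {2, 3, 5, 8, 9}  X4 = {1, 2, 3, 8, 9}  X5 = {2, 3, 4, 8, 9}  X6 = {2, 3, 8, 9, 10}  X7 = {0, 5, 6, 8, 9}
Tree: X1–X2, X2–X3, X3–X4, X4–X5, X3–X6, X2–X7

Checking the three conditions: (i) the bags cover all of {0, 1, 2, 3, 4, 5, 6, 7, 8, 9, 10}; (ii) for each edge, some bag contains both endpoints; (iii) the bags containing any fixed vertex form a subtree. All hold, so the decomposition is valid with width 5 − 1 = 4.

Yes; width 4.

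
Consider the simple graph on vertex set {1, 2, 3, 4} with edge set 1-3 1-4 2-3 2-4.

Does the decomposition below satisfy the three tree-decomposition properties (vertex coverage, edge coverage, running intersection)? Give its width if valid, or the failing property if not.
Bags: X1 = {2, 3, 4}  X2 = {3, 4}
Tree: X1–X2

A tree decomposition must satisfy three properties: every vertex lies in some bag; for every edge, both endpoints lie together in some bag; and for every vertex, the bags containing it form a connected subtree. Here vertex 1 appears in no bag, so the decomposition is invalid.

No — vertex 1 appears in no bag.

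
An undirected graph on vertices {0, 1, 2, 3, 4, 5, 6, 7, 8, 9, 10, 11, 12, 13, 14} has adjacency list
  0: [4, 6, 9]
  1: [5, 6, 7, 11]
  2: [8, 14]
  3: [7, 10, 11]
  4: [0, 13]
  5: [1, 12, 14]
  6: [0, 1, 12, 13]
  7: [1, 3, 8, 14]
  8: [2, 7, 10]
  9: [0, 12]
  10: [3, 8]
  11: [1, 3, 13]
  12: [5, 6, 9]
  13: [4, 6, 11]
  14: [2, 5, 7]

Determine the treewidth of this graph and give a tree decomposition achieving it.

Treewidth 3.
One optimal decomposition is:
Bags: B1 = {2, 8, 10, 14}  B2 = {7, 8, 10, 14}  B3 = {3, 7, 10, 14}  B4 = {3, 5, 7, 14}  B5 = {1, 3, 5, 7}  B6 = {1, 3, 5, 11}  B7 = {1, 5, 11, 12}  B8 = {1, 6, 11, 12}  B9 = {6, 11, 12, 13}  B10 = {6, 9, 12, 13}  B11 = {0, 6, 9, 13}  B12 = {0, 4, 9, 13}
Tree: B1–B2, B2–B3, B3–B4, B4–B5, B5–B6, B6–B7, B7–B8, B8–B9, B9–B10, B10–B11, B11–B12

The largest bag has 4 vertices, giving width 3; this decomposition certifies tw(G) ≤ 3. For the lower bound: the 4 vertex sets {2,8,10}, {14}, {7}, {1,3,5,11} are disjoint, each induces a connected subgraph, and every pair is joined by at least one edge of G. Contracting each set to a single vertex therefore yields K_{4} as a minor, and since treewidth is minor-monotone, tw(G) ≥ tw(K_{4}) = 3. Therefore the treewidth is 3.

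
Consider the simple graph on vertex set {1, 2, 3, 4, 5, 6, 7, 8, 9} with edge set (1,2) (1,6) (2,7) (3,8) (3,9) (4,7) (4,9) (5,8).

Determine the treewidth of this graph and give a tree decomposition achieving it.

Each bag holds 2 vertices, so the decomposition has width 1, which upper-bounds the treewidth. G has an edge, so its treewidth is at least 1. The upper and lower bounds meet at 1, so that is the treewidth.

Treewidth 1.
One optimal decomposition is:
Bags: B1 = {1, 6}  B2 = {1, 2}  B3 = {2, 7}  B4 = {4, 7}  B5 = {4, 9}  B6 = {3, 9}  B7 = {3, 8}  B8 = {5, 8}
Tree: B1–B2, B2–B3, B3–B4, B4–B5, B5–B6, B6–B7, B7–B8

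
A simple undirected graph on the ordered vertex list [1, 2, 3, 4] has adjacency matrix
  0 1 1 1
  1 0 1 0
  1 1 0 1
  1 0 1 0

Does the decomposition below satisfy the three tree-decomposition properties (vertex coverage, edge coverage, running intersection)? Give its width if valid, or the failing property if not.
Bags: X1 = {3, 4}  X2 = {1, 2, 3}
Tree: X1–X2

A tree decomposition must satisfy three properties: every vertex lies in some bag; for every edge, both endpoints lie together in some bag; and for every vertex, the bags containing it form a connected subtree. Here edge (1,4) lies in no bag, so the decomposition is invalid.

No — edge (1,4) lies in no bag.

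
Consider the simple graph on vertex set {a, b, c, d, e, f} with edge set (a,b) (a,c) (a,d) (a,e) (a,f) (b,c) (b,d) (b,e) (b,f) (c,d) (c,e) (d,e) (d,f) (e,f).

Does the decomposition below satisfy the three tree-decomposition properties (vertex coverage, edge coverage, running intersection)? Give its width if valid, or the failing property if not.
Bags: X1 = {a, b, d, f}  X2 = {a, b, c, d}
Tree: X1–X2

A tree decomposition must satisfy three properties: every vertex lies in some bag; for every edge, both endpoints lie together in some bag; and for every vertex, the bags containing it form a connected subtree. Here vertex e appears in no bag, so the decomposition is invalid.

No — vertex e appears in no bag.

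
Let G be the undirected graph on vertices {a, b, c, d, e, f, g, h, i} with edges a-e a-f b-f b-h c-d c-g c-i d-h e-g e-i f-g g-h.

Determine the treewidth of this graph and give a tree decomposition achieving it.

Each bag holds 4 vertices, so the decomposition has width 3, which upper-bounds the treewidth. For the lower bound: the 4 vertex sets {c,d,i}, {h}, {g}, {a,b,e,f} are disjoint, each induces a connected subgraph, and every pair is joined by at least one edge of G. Contracting each set to a single vertex therefore yields K_{4} as a minor, and since treewidth is minor-monotone, tw(G) ≥ tw(K_{4}) = 3. Combining the bounds, tw(G) = 3.

Treewidth 3.
Bags: B1 = {c, d, h, i}  B2 = {c, g, h, i}  B3 = {e, g, h, i}  B4 = {b, e, g, h}  B5 = {b, e, f, g}  B6 = {a, b, e, f}
Tree: B1–B2, B2–B3, B3–B4, B4–B5, B5–B6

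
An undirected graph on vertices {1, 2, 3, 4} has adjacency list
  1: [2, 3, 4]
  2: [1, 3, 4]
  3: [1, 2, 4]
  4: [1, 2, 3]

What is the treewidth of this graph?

3

A width-3 tree decomposition is:
Bags: B1 = {1, 2, 3, 4}
Tree: (single bag)
With just one bag of size 4, the width is 4 − 1 = 3, so tw(G) ≤ 3. On the other hand G contains the 4-clique {1, 2, 3, 4}. A clique must lie in a single bag of any decomposition, so no decomposition can have width below 3. Hence tw(G) = 3 exactly.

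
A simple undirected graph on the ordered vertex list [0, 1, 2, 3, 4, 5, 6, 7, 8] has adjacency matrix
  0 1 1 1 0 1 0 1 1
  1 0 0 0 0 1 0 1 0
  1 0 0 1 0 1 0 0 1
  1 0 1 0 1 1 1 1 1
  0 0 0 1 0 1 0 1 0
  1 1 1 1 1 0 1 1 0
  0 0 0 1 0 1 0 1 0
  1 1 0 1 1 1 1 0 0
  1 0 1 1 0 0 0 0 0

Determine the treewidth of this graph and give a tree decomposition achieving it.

Every bag has size at most 4, so the width is 4 − 1 = 3 and tw(G) ≤ 3. Conversely, {0, 1, 5, 7} is a clique of size 4, and the vertices of any clique must share a bag in every tree decomposition; so some bag has ≥ 4 vertices and tw(G) ≥ 3. The upper and lower bounds meet at 3, so that is the treewidth.

Treewidth 3.
One such decomposition:
Bags: B1 = {3, 4, 5, 7}  B2 = {3, 5, 6, 7}  B3 = {0, 3, 5, 7}  B4 = {0, 1, 5, 7}  B5 = {0, 2, 3, 5}  B6 = {0, 2, 3, 8}
Tree: B1–B2, B2–B3, B3–B4, B3–B5, B5–B6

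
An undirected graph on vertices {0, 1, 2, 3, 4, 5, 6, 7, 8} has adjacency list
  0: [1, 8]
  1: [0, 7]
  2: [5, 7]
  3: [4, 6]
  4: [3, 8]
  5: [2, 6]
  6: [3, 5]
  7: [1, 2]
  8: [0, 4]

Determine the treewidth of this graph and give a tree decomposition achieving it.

The largest bag has 3 vertices, giving width 2; this decomposition certifies tw(G) ≤ 2. For the lower bound, G contains the cycle 8–4–3–6–5–2–7–1–0–8, so G is not a forest; only forests have treewidth ≤ 1, hence tw(G) ≥ 2. Therefore the treewidth is 2.

Treewidth 2.
One optimal decomposition is:
Bags: B1 = {3, 4, 8}  B2 = {3, 6, 8}  B3 = {5, 6, 8}  B4 = {2, 5, 8}  B5 = {2, 7, 8}  B6 = {1, 7, 8}  B7 = {0, 1, 8}
Tree: B1–B2, B2–B3, B3–B4, B4–B5, B5–B6, B6–B7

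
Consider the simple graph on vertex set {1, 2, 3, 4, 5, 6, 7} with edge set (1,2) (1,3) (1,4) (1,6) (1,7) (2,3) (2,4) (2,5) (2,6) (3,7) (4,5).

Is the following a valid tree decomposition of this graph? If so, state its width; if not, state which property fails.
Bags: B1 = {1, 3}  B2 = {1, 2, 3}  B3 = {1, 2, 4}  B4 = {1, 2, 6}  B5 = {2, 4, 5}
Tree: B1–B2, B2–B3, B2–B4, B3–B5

No — vertex 7 appears in no bag.

A tree decomposition must satisfy three properties: every vertex lies in some bag; for every edge, both endpoints lie together in some bag; and for every vertex, the bags containing it form a connected subtree. Here vertex 7 appears in no bag, so the decomposition is invalid.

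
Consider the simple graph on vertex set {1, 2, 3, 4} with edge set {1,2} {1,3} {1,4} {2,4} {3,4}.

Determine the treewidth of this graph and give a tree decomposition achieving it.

Every bag has size at most 3, so the width is 3 − 1 = 2 and tw(G) ≤ 2. For the lower bound, the 3 vertices {1, 2, 4} are pairwise adjacent, and any tree decomposition puts a clique entirely inside one bag — forcing width ≥ 2. Hence tw(G) = 2 exactly.

Treewidth 2.
One such decomposition:
Bags: B1 = {1, 2, 4}  B2 = {1, 3, 4}
Tree: B1–B2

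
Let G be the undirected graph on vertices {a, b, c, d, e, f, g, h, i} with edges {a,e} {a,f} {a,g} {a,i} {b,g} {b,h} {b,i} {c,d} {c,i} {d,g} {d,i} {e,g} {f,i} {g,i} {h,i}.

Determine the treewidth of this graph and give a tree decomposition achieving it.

The largest bag has 3 vertices, giving width 2; this decomposition certifies tw(G) ≤ 2. Conversely, {a, e, g} is a clique of size 3, and the vertices of any clique must share a bag in every tree decomposition; so some bag has ≥ 3 vertices and tw(G) ≥ 2. Therefore the treewidth is 2.

Treewidth 2.
Bags: B1 = {a, g, i}  B2 = {d, g, i}  B3 = {b, g, i}  B4 = {b, h, i}  B5 = {a, f, i}  B6 = {a, e, g}  B7 = {c, d, i}
Tree: B1–B2, B2–B3, B3–B4, B1–B5, B1–B6, B2–B7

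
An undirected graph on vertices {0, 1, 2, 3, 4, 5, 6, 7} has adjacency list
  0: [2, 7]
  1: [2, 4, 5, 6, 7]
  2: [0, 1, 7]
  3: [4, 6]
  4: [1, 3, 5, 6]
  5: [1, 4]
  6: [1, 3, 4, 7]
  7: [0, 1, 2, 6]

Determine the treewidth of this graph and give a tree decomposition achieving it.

Treewidth 2.
One such decomposition:
Bags: B1 = {1, 6, 7}  B2 = {1, 4, 6}  B3 = {1, 4, 5}  B4 = {1, 2, 7}  B5 = {0, 2, 7}  B6 = {3, 4, 6}
Tree: B1–B2, B2–B3, B1–B4, B4–B5, B2–B6

Each bag holds 3 vertices, so the decomposition has width 2, which upper-bounds the treewidth. On the other hand G contains the 3-clique {0, 2, 7}. A clique must lie in a single bag of any decomposition, so no decomposition can have width below 2. The upper and lower bounds meet at 2, so that is the treewidth.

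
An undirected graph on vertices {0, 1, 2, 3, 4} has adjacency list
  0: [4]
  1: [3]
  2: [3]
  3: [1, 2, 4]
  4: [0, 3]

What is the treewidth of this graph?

A width-1 tree decomposition is:
Bags: B1 = {0, 4}  B2 = {3, 4}  B3 = {1, 3}  B4 = {2, 3}
Tree: B1–B2, B2–B3, B2–B4
Each bag holds 2 vertices, so the decomposition has width 1, which upper-bounds the treewidth. Any graph with an edge has treewidth ≥ 1, and G has the edge 4–0. The upper and lower bounds meet at 1, so that is the treewidth.

1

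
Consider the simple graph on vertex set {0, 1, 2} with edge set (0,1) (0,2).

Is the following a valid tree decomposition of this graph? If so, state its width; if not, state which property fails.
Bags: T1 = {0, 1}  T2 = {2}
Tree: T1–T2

A tree decomposition must satisfy three properties: every vertex lies in some bag; for every edge, both endpoints lie together in some bag; and for every vertex, the bags containing it form a connected subtree. Here edge (0,2) lies in no bag, so the decomposition is invalid.

No — edge (0,2) lies in no bag.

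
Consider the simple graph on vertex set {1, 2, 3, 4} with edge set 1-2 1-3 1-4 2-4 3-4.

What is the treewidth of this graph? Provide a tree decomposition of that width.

The largest bag has 3 vertices, giving width 2; this decomposition certifies tw(G) ≤ 2. For the lower bound, the 3 vertices {1, 2, 4} are pairwise adjacent, and any tree decomposition puts a clique entirely inside one bag — forcing width ≥ 2. Hence tw(G) = 2 exactly.

Treewidth 2.
One such decomposition:
Bags: B1 = {1, 3, 4}  B2 = {1, 2, 4}
Tree: B1–B2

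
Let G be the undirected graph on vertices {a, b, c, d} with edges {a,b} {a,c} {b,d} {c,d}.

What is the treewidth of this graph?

A width-2 tree decomposition is:
Bags: B1 = {a, b, c}  B2 = {b, c, d}
Tree: B1–B2
Each bag holds 3 vertices, so the decomposition has width 2, which upper-bounds the treewidth. The edges b–a–c–d–b form a cycle, so G is not a tree and its treewidth is at least 2. The upper and lower bounds meet at 2, so that is the treewidth.

2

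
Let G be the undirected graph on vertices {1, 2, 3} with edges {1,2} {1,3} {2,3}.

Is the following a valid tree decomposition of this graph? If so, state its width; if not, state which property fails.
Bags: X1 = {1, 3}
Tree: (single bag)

A tree decomposition must satisfy three properties: every vertex lies in some bag; for every edge, both endpoints lie together in some bag; and for every vertex, the bags containing it form a connected subtree. Here vertex 2 appears in no bag, so the decomposition is invalid.

No — vertex 2 appears in no bag.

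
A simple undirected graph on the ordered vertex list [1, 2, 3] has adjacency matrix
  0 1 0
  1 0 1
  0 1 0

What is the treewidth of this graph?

A width-1 tree decomposition is:
Bags: B1 = {1, 2}  B2 = {2, 3}
Tree: B1–B2
Every bag has size at most 2, so the width is 2 − 1 = 1 and tw(G) ≤ 1. G has an edge, so its treewidth is at least 1. Therefore the treewidth is 1.

1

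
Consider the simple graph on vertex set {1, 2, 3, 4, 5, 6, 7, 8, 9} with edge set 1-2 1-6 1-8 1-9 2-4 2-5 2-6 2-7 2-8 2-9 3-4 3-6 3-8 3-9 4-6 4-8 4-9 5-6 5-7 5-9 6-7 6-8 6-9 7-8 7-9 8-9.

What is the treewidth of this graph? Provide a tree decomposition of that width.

Treewidth 4.
One such decomposition:
Bags: B1 = {2, 5, 6, 7, 9}  B2 = {2, 6, 7, 8, 9}  B3 = {2, 4, 6, 8, 9}  B4 = {1, 2, 6, 8, 9}  B5 = {3, 4, 6, 8, 9}
Tree: B1–B2, B2–B3, B2–B4, B3–B5

Each bag holds 5 vertices, so the decomposition has width 4, which upper-bounds the treewidth. Conversely, {1, 2, 6, 8, 9} is a clique of size 5, and the vertices of any clique must share a bag in every tree decomposition; so some bag has ≥ 5 vertices and tw(G) ≥ 4. The upper and lower bounds meet at 4, so that is the treewidth.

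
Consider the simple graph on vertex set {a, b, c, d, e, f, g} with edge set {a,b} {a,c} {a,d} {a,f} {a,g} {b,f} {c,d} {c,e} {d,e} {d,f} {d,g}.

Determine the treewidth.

A width-2 tree decomposition is:
Bags: B1 = {a, d, f}  B2 = {a, c, d}  B3 = {a, b, f}  B4 = {a, d, g}  B5 = {c, d, e}
Tree: B1–B2, B1–B3, B1–B4, B2–B5
Each bag holds 3 vertices, so the decomposition has width 2, which upper-bounds the treewidth. On the other hand G contains the 3-clique {c, d, e}. A clique must lie in a single bag of any decomposition, so no decomposition can have width below 2. Combining the bounds, tw(G) = 2.

2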